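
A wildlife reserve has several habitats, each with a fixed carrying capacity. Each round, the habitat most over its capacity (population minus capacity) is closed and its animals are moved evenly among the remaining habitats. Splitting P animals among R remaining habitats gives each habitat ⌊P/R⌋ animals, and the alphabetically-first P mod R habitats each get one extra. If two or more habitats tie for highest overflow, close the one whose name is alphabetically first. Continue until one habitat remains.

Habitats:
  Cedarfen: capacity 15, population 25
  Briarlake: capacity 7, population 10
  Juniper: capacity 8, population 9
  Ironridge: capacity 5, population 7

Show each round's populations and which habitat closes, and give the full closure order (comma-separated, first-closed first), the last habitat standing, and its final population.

Round 1: Briarlake=10 Cedarfen=25 Ironridge=7 Juniper=9 → close Cedarfen (overflow 10)
  25÷3 = 8 each, +1 to first 1
Round 2: Briarlake=19 Ironridge=15 Juniper=17 → close Briarlake (overflow 12)
  19÷2 = 9 each, +1 to first 1
Round 3: Ironridge=25 Juniper=26 → close Ironridge (overflow 20)
  25÷1 = 25 each, +1 to first 0

Closure order: Cedarfen, Briarlake, Ironridge
Last habitat: Juniper with 51 animals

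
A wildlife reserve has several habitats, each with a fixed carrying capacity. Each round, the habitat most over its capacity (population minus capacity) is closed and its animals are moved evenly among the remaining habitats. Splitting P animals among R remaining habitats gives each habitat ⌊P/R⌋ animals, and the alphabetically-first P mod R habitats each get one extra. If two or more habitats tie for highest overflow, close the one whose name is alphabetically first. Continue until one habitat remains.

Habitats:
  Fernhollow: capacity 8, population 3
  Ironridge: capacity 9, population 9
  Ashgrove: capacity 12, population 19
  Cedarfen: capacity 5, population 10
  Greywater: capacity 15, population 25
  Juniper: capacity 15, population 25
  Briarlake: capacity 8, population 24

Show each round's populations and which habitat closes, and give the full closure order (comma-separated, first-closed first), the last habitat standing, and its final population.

Round 1: Ashgrove=19 Briarlake=24 Cedarfen=10 Fernhollow=3 Greywater=25 Ironridge=9 Juniper=25 → close Briarlake (overflow 16)
  24÷6 = 4 each, +1 to first 0
Round 2: Ashgrove=23 Cedarfen=14 Fernhollow=7 Greywater=29 Ironridge=13 Juniper=29 → close Greywater (overflow 14)
  29÷5 = 5 each, +1 to first 4
Round 3: Ashgrove=29 Cedarfen=20 Fernhollow=13 Ironridge=19 Juniper=34 → close Juniper (overflow 19)
  34÷4 = 8 each, +1 to first 2
Round 4: Ashgrove=38 Cedarfen=29 Fernhollow=21 Ironridge=27 → close Ashgrove (overflow 26)
  38÷3 = 12 each, +1 to first 2
Round 5: Cedarfen=42 Fernhollow=34 Ironridge=39 → close Cedarfen (overflow 37)
  42÷2 = 21 each, +1 to first 0
Round 6: Fernhollow=55 Ironridge=60 → close Ironridge (overflow 51)
  60÷1 = 60 each, +1 to first 0

Closure order: Briarlake, Greywater, Juniper, Ashgrove, Cedarfen, Ironridge
Last habitat: Fernhollow with 115 animals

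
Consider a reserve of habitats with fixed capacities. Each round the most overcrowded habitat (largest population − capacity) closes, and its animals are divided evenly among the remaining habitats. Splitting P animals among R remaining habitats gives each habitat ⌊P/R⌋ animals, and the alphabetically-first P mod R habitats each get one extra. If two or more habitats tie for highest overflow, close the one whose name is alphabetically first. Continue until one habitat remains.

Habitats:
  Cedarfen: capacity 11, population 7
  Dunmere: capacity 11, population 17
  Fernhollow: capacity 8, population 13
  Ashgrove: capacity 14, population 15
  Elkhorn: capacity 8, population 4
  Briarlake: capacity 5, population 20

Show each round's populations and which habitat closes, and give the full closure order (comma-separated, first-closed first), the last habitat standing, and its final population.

Closure order: Briarlake, Dunmere, Fernhollow, Ashgrove, Cedarfen
Last habitat: Elkhorn with 76 animals

Round 1: Ashgrove=15 Briarlake=20 Cedarfen=7 Dunmere=17 Elkhorn=4 Fernhollow=13 → close Briarlake (overflow 15)
  20÷5 = 4 each, +1 to first 0
Round 2: Ashgrove=19 Cedarfen=11 Dunmere=21 Elkhorn=8 Fernhollow=17 → close Dunmere (overflow 10)
  21÷4 = 5 each, +1 to first 1
Round 3: Ashgrove=25 Cedarfen=16 Elkhorn=13 Fernhollow=22 → close Fernhollow (overflow 14)
  22÷3 = 7 each, +1 to first 1
Round 4: Ashgrove=33 Cedarfen=23 Elkhorn=20 → close Ashgrove (overflow 19)
  33÷2 = 16 each, +1 to first 1
Round 5: Cedarfen=40 Elkhorn=36 → close Cedarfen (overflow 29)
  40÷1 = 40 each, +1 to first 0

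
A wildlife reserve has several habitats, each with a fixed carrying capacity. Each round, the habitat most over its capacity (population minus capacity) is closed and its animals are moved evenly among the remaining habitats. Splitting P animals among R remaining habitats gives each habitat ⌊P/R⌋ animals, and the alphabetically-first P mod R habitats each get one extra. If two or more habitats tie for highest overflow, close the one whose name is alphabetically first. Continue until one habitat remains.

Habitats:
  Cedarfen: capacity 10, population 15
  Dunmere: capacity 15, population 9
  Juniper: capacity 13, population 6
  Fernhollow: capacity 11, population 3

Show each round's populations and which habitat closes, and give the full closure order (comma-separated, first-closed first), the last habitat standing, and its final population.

Round 1: Cedarfen=15 Dunmere=9 Fernhollow=3 Juniper=6 → close Cedarfen (overflow 5)
  15÷3 = 5 each, +1 to first 0
Round 2: Dunmere=14 Fernhollow=8 Juniper=11 → close Dunmere (overflow -1)
  14÷2 = 7 each, +1 to first 0
Round 3: Fernhollow=15 Juniper=18 → close Juniper (overflow 5)
  18÷1 = 18 each, +1 to first 0

Closure order: Cedarfen, Dunmere, Juniper
Last habitat: Fernhollow with 33 animals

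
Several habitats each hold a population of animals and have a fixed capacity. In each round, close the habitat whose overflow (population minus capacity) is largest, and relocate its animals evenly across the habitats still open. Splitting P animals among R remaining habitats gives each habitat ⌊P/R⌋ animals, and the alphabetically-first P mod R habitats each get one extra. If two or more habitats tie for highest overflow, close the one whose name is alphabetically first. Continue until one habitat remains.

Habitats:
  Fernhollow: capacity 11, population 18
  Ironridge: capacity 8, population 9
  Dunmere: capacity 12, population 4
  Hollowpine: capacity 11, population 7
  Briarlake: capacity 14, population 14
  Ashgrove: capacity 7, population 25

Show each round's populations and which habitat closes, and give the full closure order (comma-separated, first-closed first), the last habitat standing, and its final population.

Round 1: Ashgrove=25 Briarlake=14 Dunmere=4 Fernhollow=18 Hollowpine=7 Ironridge=9 → close Ashgrove (overflow 18)
  25÷5 = 5 each, +1 to first 0
Round 2: Briarlake=19 Dunmere=9 Fernhollow=23 Hollowpine=12 Ironridge=14 → close Fernhollow (overflow 12)
  23÷4 = 5 each, +1 to first 3
Round 3: Briarlake=25 Dunmere=15 Hollowpine=18 Ironridge=19 → close Briarlake (overflow 11)
  25÷3 = 8 each, +1 to first 1
Round 4: Dunmere=24 Hollowpine=26 Ironridge=27 → close Ironridge (overflow 19)
  27÷2 = 13 each, +1 to first 1
Round 5: Dunmere=38 Hollowpine=39 → close Hollowpine (overflow 28)
  39÷1 = 39 each, +1 to first 0

Closure order: Ashgrove, Fernhollow, Briarlake, Ironridge, Hollowpine
Last habitat: Dunmere with 77 animals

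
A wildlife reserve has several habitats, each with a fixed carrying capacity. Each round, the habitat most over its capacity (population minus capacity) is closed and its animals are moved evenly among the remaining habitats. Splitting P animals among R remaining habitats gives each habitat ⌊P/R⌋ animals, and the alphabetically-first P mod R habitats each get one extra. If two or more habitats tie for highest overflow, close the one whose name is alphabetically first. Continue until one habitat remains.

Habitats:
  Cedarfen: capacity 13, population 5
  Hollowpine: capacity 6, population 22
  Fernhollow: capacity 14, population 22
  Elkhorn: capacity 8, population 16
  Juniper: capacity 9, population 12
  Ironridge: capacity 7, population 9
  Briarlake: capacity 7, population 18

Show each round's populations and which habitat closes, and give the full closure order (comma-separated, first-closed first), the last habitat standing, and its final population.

Round 1: Briarlake=18 Cedarfen=5 Elkhorn=16 Fernhollow=22 Hollowpine=22 Ironridge=9 Juniper=12 → close Hollowpine (overflow 16)
  22÷6 = 3 each, +1 to first 4
Round 2: Briarlake=22 Cedarfen=9 Elkhorn=20 Fernhollow=26 Ironridge=12 Juniper=15 → close Briarlake (overflow 15)
  22÷5 = 4 each, +1 to first 2
Round 3: Cedarfen=14 Elkhorn=25 Fernhollow=30 Ironridge=16 Juniper=19 → close Elkhorn (overflow 17)
  25÷4 = 6 each, +1 to first 1
Round 4: Cedarfen=21 Fernhollow=36 Ironridge=22 Juniper=25 → close Fernhollow (overflow 22)
  36÷3 = 12 each, +1 to first 0
Round 5: Cedarfen=33 Ironridge=34 Juniper=37 → close Juniper (overflow 28)
  37÷2 = 18 each, +1 to first 1
Round 6: Cedarfen=52 Ironridge=52 → close Ironridge (overflow 45)
  52÷1 = 52 each, +1 to first 0

Closure order: Hollowpine, Briarlake, Elkhorn, Fernhollow, Juniper, Ironridge
Last habitat: Cedarfen with 104 animals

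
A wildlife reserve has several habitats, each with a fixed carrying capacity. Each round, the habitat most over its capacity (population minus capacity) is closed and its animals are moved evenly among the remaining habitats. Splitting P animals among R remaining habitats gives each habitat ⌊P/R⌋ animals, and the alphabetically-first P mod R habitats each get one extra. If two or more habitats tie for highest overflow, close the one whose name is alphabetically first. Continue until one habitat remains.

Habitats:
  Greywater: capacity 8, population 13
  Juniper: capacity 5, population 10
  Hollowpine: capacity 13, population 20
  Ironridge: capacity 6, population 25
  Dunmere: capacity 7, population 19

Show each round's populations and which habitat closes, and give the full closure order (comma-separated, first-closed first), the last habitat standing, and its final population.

Round 1: Dunmere=19 Greywater=13 Hollowpine=20 Ironridge=25 Juniper=10 → close Ironridge (overflow 19)
  25÷4 = 6 each, +1 to first 1
Round 2: Dunmere=26 Greywater=19 Hollowpine=26 Juniper=16 → close Dunmere (overflow 19)
  26÷3 = 8 each, +1 to first 2
Round 3: Greywater=28 Hollowpine=35 Juniper=24 → close Hollowpine (overflow 22)
  35÷2 = 17 each, +1 to first 1
Round 4: Greywater=46 Juniper=41 → close Greywater (overflow 38)
  46÷1 = 46 each, +1 to first 0

Closure order: Ironridge, Dunmere, Hollowpine, Greywater
Last habitat: Juniper with 87 animals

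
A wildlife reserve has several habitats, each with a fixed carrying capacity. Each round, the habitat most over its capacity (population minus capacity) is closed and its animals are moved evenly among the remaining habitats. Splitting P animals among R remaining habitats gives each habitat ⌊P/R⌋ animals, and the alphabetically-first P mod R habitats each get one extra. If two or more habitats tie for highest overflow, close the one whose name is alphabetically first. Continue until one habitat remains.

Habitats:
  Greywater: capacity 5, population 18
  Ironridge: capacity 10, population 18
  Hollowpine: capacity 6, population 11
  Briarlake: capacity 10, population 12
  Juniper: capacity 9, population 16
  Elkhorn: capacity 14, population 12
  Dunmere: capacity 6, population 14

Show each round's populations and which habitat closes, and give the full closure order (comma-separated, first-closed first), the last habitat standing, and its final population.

Closure order: Greywater, Dunmere, Ironridge, Juniper, Hollowpine, Briarlake
Last habitat: Elkhorn with 101 animals

Round 1: Briarlake=12 Dunmere=14 Elkhorn=12 Greywater=18 Hollowpine=11 Ironridge=18 Juniper=16 → close Greywater (overflow 13)
  18÷6 = 3 each, +1 to first 0
Round 2: Briarlake=15 Dunmere=17 Elkhorn=15 Hollowpine=14 Ironridge=21 Juniper=19 → close Dunmere (overflow 11)
  17÷5 = 3 each, +1 to first 2
Round 3: Briarlake=19 Elkhorn=19 Hollowpine=17 Ironridge=24 Juniper=22 → close Ironridge (overflow 14)
  24÷4 = 6 each, +1 to first 0
Round 4: Briarlake=25 Elkhorn=25 Hollowpine=23 Juniper=28 → close Juniper (overflow 19)
  28÷3 = 9 each, +1 to first 1
Round 5: Briarlake=35 Elkhorn=34 Hollowpine=32 → close Hollowpine (overflow 26)
  32÷2 = 16 each, +1 to first 0
Round 6: Briarlake=51 Elkhorn=50 → close Briarlake (overflow 41)
  51÷1 = 51 each, +1 to first 0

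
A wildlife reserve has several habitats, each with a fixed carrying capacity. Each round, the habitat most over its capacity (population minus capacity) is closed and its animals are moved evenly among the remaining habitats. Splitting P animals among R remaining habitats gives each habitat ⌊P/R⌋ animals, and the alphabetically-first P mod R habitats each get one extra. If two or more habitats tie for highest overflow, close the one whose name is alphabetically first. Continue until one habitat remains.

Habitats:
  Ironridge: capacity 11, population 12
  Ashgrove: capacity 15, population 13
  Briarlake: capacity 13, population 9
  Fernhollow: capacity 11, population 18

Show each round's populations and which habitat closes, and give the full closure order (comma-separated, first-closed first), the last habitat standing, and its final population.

Round 1: Ashgrove=13 Briarlake=9 Fernhollow=18 Ironridge=12 → close Fernhollow (overflow 7)
  18÷3 = 6 each, +1 to first 0
Round 2: Ashgrove=19 Briarlake=15 Ironridge=18 → close Ironridge (overflow 7)
  18÷2 = 9 each, +1 to first 0
Round 3: Ashgrove=28 Briarlake=24 → close Ashgrove (overflow 13)
  28÷1 = 28 each, +1 to first 0

Closure order: Fernhollow, Ironridge, Ashgrove
Last habitat: Briarlake with 52 animals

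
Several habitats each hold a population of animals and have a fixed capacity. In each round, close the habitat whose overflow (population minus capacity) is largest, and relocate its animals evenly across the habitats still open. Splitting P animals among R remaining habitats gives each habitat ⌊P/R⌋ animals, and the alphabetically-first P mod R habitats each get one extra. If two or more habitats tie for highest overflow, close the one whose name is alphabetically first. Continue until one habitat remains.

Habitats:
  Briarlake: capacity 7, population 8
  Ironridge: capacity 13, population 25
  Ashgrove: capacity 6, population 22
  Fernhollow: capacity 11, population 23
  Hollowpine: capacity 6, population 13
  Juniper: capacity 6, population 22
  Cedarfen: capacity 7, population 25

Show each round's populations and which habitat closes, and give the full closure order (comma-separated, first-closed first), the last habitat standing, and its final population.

Round 1: Ashgrove=22 Briarlake=8 Cedarfen=25 Fernhollow=23 Hollowpine=13 Ironridge=25 Juniper=22 → close Cedarfen (overflow 18)
  25÷6 = 4 each, +1 to first 1
Round 2: Ashgrove=27 Briarlake=12 Fernhollow=27 Hollowpine=17 Ironridge=29 Juniper=26 → close Ashgrove (overflow 21)
  27÷5 = 5 each, +1 to first 2
Round 3: Briarlake=18 Fernhollow=33 Hollowpine=22 Ironridge=34 Juniper=31 → close Juniper (overflow 25)
  31÷4 = 7 each, +1 to first 3
Round 4: Briarlake=26 Fernhollow=41 Hollowpine=30 Ironridge=41 → close Fernhollow (overflow 30)
  41÷3 = 13 each, +1 to first 2
Round 5: Briarlake=40 Hollowpine=44 Ironridge=54 → close Ironridge (overflow 41)
  54÷2 = 27 each, +1 to first 0
Round 6: Briarlake=67 Hollowpine=71 → close Hollowpine (overflow 65)
  71÷1 = 71 each, +1 to first 0

Closure order: Cedarfen, Ashgrove, Juniper, Fernhollow, Ironridge, Hollowpine
Last habitat: Briarlake with 138 animals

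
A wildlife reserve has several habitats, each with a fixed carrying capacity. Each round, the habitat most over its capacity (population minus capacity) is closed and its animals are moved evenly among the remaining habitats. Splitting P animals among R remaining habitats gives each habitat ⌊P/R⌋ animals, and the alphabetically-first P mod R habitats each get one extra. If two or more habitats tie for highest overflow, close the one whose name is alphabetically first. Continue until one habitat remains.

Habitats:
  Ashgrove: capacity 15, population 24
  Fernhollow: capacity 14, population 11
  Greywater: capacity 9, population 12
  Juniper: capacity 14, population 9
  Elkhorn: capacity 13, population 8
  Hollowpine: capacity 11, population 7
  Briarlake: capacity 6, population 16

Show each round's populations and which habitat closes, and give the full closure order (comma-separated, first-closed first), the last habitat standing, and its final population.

Closure order: Briarlake, Ashgrove, Greywater, Fernhollow, Elkhorn, Hollowpine
Last habitat: Juniper with 87 animals

Round 1: Ashgrove=24 Briarlake=16 Elkhorn=8 Fernhollow=11 Greywater=12 Hollowpine=7 Juniper=9 → close Briarlake (overflow 10)
  16÷6 = 2 each, +1 to first 4
Round 2: Ashgrove=27 Elkhorn=11 Fernhollow=14 Greywater=15 Hollowpine=9 Juniper=11 → close Ashgrove (overflow 12)
  27÷5 = 5 each, +1 to first 2
Round 3: Elkhorn=17 Fernhollow=20 Greywater=20 Hollowpine=14 Juniper=16 → close Greywater (overflow 11)
  20÷4 = 5 each, +1 to first 0
Round 4: Elkhorn=22 Fernhollow=25 Hollowpine=19 Juniper=21 → close Fernhollow (overflow 11)
  25÷3 = 8 each, +1 to first 1
Round 5: Elkhorn=31 Hollowpine=27 Juniper=29 → close Elkhorn (overflow 18)
  31÷2 = 15 each, +1 to first 1
Round 6: Hollowpine=43 Juniper=44 → close Hollowpine (overflow 32)
  43÷1 = 43 each, +1 to first 0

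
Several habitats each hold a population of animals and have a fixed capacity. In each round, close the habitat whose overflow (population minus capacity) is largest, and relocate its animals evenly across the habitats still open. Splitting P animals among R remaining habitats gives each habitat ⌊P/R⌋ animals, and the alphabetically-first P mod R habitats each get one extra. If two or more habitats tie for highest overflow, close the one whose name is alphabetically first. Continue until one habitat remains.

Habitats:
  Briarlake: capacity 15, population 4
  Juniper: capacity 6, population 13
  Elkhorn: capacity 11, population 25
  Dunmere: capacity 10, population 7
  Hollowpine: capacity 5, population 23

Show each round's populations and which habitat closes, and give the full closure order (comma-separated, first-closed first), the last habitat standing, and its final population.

Round 1: Briarlake=4 Dunmere=7 Elkhorn=25 Hollowpine=23 Juniper=13 → close Hollowpine (overflow 18)
  23÷4 = 5 each, +1 to first 3
Round 2: Briarlake=10 Dunmere=13 Elkhorn=31 Juniper=18 → close Elkhorn (overflow 20)
  31÷3 = 10 each, +1 to first 1
Round 3: Briarlake=21 Dunmere=23 Juniper=28 → close Juniper (overflow 22)
  28÷2 = 14 each, +1 to first 0
Round 4: Briarlake=35 Dunmere=37 → close Dunmere (overflow 27)
  37÷1 = 37 each, +1 to first 0

Closure order: Hollowpine, Elkhorn, Juniper, Dunmere
Last habitat: Briarlake with 72 animals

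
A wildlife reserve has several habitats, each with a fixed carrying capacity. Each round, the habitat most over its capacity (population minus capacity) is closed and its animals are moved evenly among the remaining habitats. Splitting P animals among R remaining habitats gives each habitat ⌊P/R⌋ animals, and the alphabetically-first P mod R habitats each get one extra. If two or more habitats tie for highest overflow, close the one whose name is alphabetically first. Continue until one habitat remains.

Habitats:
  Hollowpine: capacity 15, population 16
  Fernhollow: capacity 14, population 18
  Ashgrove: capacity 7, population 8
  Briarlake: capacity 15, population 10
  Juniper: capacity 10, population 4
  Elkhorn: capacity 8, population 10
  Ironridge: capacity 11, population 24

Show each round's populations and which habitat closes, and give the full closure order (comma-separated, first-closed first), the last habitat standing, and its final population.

Closure order: Ironridge, Fernhollow, Ashgrove, Elkhorn, Hollowpine, Briarlake
Last habitat: Juniper with 90 animals

Round 1: Ashgrove=8 Briarlake=10 Elkhorn=10 Fernhollow=18 Hollowpine=16 Ironridge=24 Juniper=4 → close Ironridge (overflow 13)
  24÷6 = 4 each, +1 to first 0
Round 2: Ashgrove=12 Briarlake=14 Elkhorn=14 Fernhollow=22 Hollowpine=20 Juniper=8 → close Fernhollow (overflow 8)
  22÷5 = 4 each, +1 to first 2
Round 3: Ashgrove=17 Briarlake=19 Elkhorn=18 Hollowpine=24 Juniper=12 → close Ashgrove (overflow 10)
  17÷4 = 4 each, +1 to first 1
Round 4: Briarlake=24 Elkhorn=22 Hollowpine=28 Juniper=16 → close Elkhorn (overflow 14)
  22÷3 = 7 each, +1 to first 1
Round 5: Briarlake=32 Hollowpine=35 Juniper=23 → close Hollowpine (overflow 20)
  35÷2 = 17 each, +1 to first 1
Round 6: Briarlake=50 Juniper=40 → close Briarlake (overflow 35)
  50÷1 = 50 each, +1 to first 0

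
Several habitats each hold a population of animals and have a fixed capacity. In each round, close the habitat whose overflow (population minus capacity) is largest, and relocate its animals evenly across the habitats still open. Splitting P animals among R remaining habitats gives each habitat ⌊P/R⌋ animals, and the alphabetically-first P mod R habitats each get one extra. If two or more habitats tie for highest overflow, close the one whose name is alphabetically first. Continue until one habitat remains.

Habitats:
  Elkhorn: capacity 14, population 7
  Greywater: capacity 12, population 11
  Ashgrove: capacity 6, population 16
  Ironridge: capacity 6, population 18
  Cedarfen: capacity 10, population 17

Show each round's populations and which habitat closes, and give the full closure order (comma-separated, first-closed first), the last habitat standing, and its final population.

Round 1: Ashgrove=16 Cedarfen=17 Elkhorn=7 Greywater=11 Ironridge=18 → close Ironridge (overflow 12)
  18÷4 = 4 each, +1 to first 2
Round 2: Ashgrove=21 Cedarfen=22 Elkhorn=11 Greywater=15 → close Ashgrove (overflow 15)
  21÷3 = 7 each, +1 to first 0
Round 3: Cedarfen=29 Elkhorn=18 Greywater=22 → close Cedarfen (overflow 19)
  29÷2 = 14 each, +1 to first 1
Round 4: Elkhorn=33 Greywater=36 → close Greywater (overflow 24)
  36÷1 = 36 each, +1 to first 0

Closure order: Ironridge, Ashgrove, Cedarfen, Greywater
Last habitat: Elkhorn with 69 animals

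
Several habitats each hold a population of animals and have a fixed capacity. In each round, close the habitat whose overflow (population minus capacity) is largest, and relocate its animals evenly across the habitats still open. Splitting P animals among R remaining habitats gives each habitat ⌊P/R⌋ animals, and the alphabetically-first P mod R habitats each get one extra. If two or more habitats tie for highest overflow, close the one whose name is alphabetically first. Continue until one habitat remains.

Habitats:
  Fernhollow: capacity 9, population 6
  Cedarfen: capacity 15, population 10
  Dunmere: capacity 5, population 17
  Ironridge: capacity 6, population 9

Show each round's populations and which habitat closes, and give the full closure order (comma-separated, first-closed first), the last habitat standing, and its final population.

Closure order: Dunmere, Ironridge, Fernhollow
Last habitat: Cedarfen with 42 animals

Round 1: Cedarfen=10 Dunmere=17 Fernhollow=6 Ironridge=9 → close Dunmere (overflow 12)
  17÷3 = 5 each, +1 to first 2
Round 2: Cedarfen=16 Fernhollow=12 Ironridge=14 → close Ironridge (overflow 8)
  14÷2 = 7 each, +1 to first 0
Round 3: Cedarfen=23 Fernhollow=19 → close Fernhollow (overflow 10)
  19÷1 = 19 each, +1 to first 0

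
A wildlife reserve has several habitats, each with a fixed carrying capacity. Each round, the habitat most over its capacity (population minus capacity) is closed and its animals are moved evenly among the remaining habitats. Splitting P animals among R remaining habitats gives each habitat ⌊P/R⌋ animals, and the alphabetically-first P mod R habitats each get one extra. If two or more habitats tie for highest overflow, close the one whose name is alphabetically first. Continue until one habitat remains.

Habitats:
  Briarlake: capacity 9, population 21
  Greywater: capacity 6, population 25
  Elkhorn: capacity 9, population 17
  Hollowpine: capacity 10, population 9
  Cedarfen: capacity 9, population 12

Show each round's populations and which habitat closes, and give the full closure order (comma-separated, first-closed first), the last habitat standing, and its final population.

Round 1: Briarlake=21 Cedarfen=12 Elkhorn=17 Greywater=25 Hollowpine=9 → close Greywater (overflow 19)
  25÷4 = 6 each, +1 to first 1
Round 2: Briarlake=28 Cedarfen=18 Elkhorn=23 Hollowpine=15 → close Briarlake (overflow 19)
  28÷3 = 9 each, +1 to first 1
Round 3: Cedarfen=28 Elkhorn=32 Hollowpine=24 → close Elkhorn (overflow 23)
  32÷2 = 16 each, +1 to first 0
Round 4: Cedarfen=44 Hollowpine=40 → close Cedarfen (overflow 35)
  44÷1 = 44 each, +1 to first 0

Closure order: Greywater, Briarlake, Elkhorn, Cedarfen
Last habitat: Hollowpine with 84 animals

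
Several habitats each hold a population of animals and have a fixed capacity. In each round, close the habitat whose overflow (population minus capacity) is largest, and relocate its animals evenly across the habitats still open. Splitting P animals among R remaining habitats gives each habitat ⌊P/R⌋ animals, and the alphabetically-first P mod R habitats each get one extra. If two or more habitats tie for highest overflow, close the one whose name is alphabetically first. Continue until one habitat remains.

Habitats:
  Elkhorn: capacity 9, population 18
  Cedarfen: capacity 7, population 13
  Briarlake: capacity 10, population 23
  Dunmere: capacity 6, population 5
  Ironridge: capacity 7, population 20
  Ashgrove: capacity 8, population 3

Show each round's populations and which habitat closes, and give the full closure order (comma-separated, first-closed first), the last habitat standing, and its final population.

Closure order: Briarlake, Ironridge, Elkhorn, Cedarfen, Dunmere
Last habitat: Ashgrove with 82 animals

Round 1: Ashgrove=3 Briarlake=23 Cedarfen=13 Dunmere=5 Elkhorn=18 Ironridge=20 → close Briarlake (overflow 13)
  23÷5 = 4 each, +1 to first 3
Round 2: Ashgrove=8 Cedarfen=18 Dunmere=10 Elkhorn=22 Ironridge=24 → close Ironridge (overflow 17)
  24÷4 = 6 each, +1 to first 0
Round 3: Ashgrove=14 Cedarfen=24 Dunmere=16 Elkhorn=28 → close Elkhorn (overflow 19)
  28÷3 = 9 each, +1 to first 1
Round 4: Ashgrove=24 Cedarfen=33 Dunmere=25 → close Cedarfen (overflow 26)
  33÷2 = 16 each, +1 to first 1
Round 5: Ashgrove=41 Dunmere=41 → close Dunmere (overflow 35)
  41÷1 = 41 each, +1 to first 0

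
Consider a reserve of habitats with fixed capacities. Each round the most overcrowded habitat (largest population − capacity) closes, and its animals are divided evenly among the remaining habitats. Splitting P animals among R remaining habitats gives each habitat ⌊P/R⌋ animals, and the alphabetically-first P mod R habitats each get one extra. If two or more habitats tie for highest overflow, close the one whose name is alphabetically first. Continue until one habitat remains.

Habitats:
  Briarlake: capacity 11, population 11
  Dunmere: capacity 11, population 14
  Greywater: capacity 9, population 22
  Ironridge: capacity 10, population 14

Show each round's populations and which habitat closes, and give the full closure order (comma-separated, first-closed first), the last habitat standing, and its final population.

Closure order: Greywater, Ironridge, Dunmere
Last habitat: Briarlake with 61 animals

Round 1: Briarlake=11 Dunmere=14 Greywater=22 Ironridge=14 → close Greywater (overflow 13)
  22÷3 = 7 each, +1 to first 1
Round 2: Briarlake=19 Dunmere=21 Ironridge=21 → close Ironridge (overflow 11)
  21÷2 = 10 each, +1 to first 1
Round 3: Briarlake=30 Dunmere=31 → close Dunmere (overflow 20)
  31÷1 = 31 each, +1 to first 0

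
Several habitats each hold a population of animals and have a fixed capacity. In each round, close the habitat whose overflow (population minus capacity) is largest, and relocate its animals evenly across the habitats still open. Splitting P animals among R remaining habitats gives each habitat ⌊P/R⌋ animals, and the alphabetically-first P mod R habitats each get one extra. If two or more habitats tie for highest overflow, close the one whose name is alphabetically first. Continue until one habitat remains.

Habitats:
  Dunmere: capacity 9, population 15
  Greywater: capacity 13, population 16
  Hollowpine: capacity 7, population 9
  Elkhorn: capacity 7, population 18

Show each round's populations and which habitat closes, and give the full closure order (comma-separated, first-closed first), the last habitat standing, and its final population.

Round 1: Dunmere=15 Elkhorn=18 Greywater=16 Hollowpine=9 → close Elkhorn (overflow 11)
  18÷3 = 6 each, +1 to first 0
Round 2: Dunmere=21 Greywater=22 Hollowpine=15 → close Dunmere (overflow 12)
  21÷2 = 10 each, +1 to first 1
Round 3: Greywater=33 Hollowpine=25 → close Greywater (overflow 20)
  33÷1 = 33 each, +1 to first 0

Closure order: Elkhorn, Dunmere, Greywater
Last habitat: Hollowpine with 58 animals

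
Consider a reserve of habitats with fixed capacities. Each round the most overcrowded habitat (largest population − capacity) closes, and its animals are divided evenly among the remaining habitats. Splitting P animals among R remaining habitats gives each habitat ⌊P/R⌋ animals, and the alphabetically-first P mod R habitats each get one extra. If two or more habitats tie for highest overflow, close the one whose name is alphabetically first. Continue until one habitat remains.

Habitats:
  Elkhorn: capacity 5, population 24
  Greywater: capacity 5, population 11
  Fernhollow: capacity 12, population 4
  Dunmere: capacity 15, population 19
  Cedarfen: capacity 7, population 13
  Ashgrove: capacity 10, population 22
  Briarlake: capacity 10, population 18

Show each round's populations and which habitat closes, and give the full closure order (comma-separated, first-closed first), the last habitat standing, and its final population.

Closure order: Elkhorn, Ashgrove, Briarlake, Cedarfen, Greywater, Dunmere
Last habitat: Fernhollow with 111 animals

Round 1: Ashgrove=22 Briarlake=18 Cedarfen=13 Dunmere=19 Elkhorn=24 Fernhollow=4 Greywater=11 → close Elkhorn (overflow 19)
  24÷6 = 4 each, +1 to first 0
Round 2: Ashgrove=26 Briarlake=22 Cedarfen=17 Dunmere=23 Fernhollow=8 Greywater=15 → close Ashgrove (overflow 16)
  26÷5 = 5 each, +1 to first 1
Round 3: Briarlake=28 Cedarfen=22 Dunmere=28 Fernhollow=13 Greywater=20 → close Briarlake (overflow 18)
  28÷4 = 7 each, +1 to first 0
Round 4: Cedarfen=29 Dunmere=35 Fernhollow=20 Greywater=27 → close Cedarfen (overflow 22)
  29÷3 = 9 each, +1 to first 2
Round 5: Dunmere=45 Fernhollow=30 Greywater=36 → close Greywater (overflow 31)
  36÷2 = 18 each, +1 to first 0
Round 6: Dunmere=63 Fernhollow=48 → close Dunmere (overflow 48)
  63÷1 = 63 each, +1 to first 0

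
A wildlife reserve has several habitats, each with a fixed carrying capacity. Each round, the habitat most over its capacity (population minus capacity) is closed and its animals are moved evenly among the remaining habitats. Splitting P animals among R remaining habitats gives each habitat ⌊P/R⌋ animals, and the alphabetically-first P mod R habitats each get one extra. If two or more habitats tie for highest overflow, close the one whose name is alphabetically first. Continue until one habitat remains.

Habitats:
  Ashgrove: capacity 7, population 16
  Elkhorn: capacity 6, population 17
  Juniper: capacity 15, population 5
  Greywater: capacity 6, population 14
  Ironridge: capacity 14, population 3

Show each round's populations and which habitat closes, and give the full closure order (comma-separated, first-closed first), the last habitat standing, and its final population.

Closure order: Elkhorn, Ashgrove, Greywater, Ironridge
Last habitat: Juniper with 55 animals

Round 1: Ashgrove=16 Elkhorn=17 Greywater=14 Ironridge=3 Juniper=5 → close Elkhorn (overflow 11)
  17÷4 = 4 each, +1 to first 1
Round 2: Ashgrove=21 Greywater=18 Ironridge=7 Juniper=9 → close Ashgrove (overflow 14)
  21÷3 = 7 each, +1 to first 0
Round 3: Greywater=25 Ironridge=14 Juniper=16 → close Greywater (overflow 19)
  25÷2 = 12 each, +1 to first 1
Round 4: Ironridge=27 Juniper=28 → close Ironridge (overflow 13)
  27÷1 = 27 each, +1 to first 0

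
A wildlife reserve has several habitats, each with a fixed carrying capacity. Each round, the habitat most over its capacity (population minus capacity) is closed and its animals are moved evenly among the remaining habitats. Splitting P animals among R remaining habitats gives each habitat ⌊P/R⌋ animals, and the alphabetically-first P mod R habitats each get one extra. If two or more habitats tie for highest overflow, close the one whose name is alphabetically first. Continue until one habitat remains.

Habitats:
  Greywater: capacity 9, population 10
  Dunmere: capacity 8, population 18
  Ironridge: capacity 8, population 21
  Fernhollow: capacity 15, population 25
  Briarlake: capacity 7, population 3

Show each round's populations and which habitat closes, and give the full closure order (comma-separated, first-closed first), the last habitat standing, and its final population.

Round 1: Briarlake=3 Dunmere=18 Fernhollow=25 Greywater=10 Ironridge=21 → close Ironridge (overflow 13)
  21÷4 = 5 each, +1 to first 1
Round 2: Briarlake=9 Dunmere=23 Fernhollow=30 Greywater=15 → close Dunmere (overflow 15)
  23÷3 = 7 each, +1 to first 2
Round 3: Briarlake=17 Fernhollow=38 Greywater=22 → close Fernhollow (overflow 23)
  38÷2 = 19 each, +1 to first 0
Round 4: Briarlake=36 Greywater=41 → close Greywater (overflow 32)
  41÷1 = 41 each, +1 to first 0

Closure order: Ironridge, Dunmere, Fernhollow, Greywater
Last habitat: Briarlake with 77 animals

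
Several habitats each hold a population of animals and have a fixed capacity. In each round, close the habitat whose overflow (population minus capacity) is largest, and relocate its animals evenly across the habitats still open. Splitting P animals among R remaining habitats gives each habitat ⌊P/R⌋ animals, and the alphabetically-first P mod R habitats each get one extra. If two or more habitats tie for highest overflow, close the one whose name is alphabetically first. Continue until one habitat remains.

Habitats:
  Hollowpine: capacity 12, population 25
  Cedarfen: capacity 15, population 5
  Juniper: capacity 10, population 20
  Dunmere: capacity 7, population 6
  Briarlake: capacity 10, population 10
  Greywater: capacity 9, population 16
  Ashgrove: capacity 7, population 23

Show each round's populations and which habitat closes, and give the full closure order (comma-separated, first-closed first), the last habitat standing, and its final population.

Round 1: Ashgrove=23 Briarlake=10 Cedarfen=5 Dunmere=6 Greywater=16 Hollowpine=25 Juniper=20 → close Ashgrove (overflow 16)
  23÷6 = 3 each, +1 to first 5
Round 2: Briarlake=14 Cedarfen=9 Dunmere=10 Greywater=20 Hollowpine=29 Juniper=23 → close Hollowpine (overflow 17)
  29÷5 = 5 each, +1 to first 4
Round 3: Briarlake=20 Cedarfen=15 Dunmere=16 Greywater=26 Juniper=28 → close Juniper (overflow 18)
  28÷4 = 7 each, +1 to first 0
Round 4: Briarlake=27 Cedarfen=22 Dunmere=23 Greywater=33 → close Greywater (overflow 24)
  33÷3 = 11 each, +1 to first 0
Round 5: Briarlake=38 Cedarfen=33 Dunmere=34 → close Briarlake (overflow 28)
  38÷2 = 19 each, +1 to first 0
Round 6: Cedarfen=52 Dunmere=53 → close Dunmere (overflow 46)
  53÷1 = 53 each, +1 to first 0

Closure order: Ashgrove, Hollowpine, Juniper, Greywater, Briarlake, Dunmere
Last habitat: Cedarfen with 105 animals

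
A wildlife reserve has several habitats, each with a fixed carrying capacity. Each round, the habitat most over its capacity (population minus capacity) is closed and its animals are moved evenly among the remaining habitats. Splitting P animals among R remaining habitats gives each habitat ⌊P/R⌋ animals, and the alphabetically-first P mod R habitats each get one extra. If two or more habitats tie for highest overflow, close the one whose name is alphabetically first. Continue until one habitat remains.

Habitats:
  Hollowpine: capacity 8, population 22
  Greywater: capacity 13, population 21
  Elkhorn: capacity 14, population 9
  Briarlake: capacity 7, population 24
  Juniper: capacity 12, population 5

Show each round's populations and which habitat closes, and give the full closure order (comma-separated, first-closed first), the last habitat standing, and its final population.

Round 1: Briarlake=24 Elkhorn=9 Greywater=21 Hollowpine=22 Juniper=5 → close Briarlake (overflow 17)
  24÷4 = 6 each, +1 to first 0
Round 2: Elkhorn=15 Greywater=27 Hollowpine=28 Juniper=11 → close Hollowpine (overflow 20)
  28÷3 = 9 each, +1 to first 1
Round 3: Elkhorn=25 Greywater=36 Juniper=20 → close Greywater (overflow 23)
  36÷2 = 18 each, +1 to first 0
Round 4: Elkhorn=43 Juniper=38 → close Elkhorn (overflow 29)
  43÷1 = 43 each, +1 to first 0

Closure order: Briarlake, Hollowpine, Greywater, Elkhorn
Last habitat: Juniper with 81 animals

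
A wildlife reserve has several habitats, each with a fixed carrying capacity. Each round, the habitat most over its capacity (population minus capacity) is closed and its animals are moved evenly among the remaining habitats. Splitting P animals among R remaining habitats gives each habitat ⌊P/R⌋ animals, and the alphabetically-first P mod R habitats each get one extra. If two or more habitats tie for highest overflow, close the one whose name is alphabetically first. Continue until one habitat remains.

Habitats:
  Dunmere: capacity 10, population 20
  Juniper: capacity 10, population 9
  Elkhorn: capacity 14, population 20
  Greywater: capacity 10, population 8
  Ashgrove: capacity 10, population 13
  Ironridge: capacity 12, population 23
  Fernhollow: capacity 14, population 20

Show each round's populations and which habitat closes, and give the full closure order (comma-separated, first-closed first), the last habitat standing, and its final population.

Round 1: Ashgrove=13 Dunmere=20 Elkhorn=20 Fernhollow=20 Greywater=8 Ironridge=23 Juniper=9 → close Ironridge (overflow 11)
  23÷6 = 3 each, +1 to first 5
Round 2: Ashgrove=17 Dunmere=24 Elkhorn=24 Fernhollow=24 Greywater=12 Juniper=12 → close Dunmere (overflow 14)
  24÷5 = 4 each, +1 to first 4
Round 3: Ashgrove=22 Elkhorn=29 Fernhollow=29 Greywater=17 Juniper=16 → close Elkhorn (overflow 15)
  29÷4 = 7 each, +1 to first 1
Round 4: Ashgrove=30 Fernhollow=36 Greywater=24 Juniper=23 → close Fernhollow (overflow 22)
  36÷3 = 12 each, +1 to first 0
Round 5: Ashgrove=42 Greywater=36 Juniper=35 → close Ashgrove (overflow 32)
  42÷2 = 21 each, +1 to first 0
Round 6: Greywater=57 Juniper=56 → close Greywater (overflow 47)
  57÷1 = 57 each, +1 to first 0

Closure order: Ironridge, Dunmere, Elkhorn, Fernhollow, Ashgrove, Greywater
Last habitat: Juniper with 113 animals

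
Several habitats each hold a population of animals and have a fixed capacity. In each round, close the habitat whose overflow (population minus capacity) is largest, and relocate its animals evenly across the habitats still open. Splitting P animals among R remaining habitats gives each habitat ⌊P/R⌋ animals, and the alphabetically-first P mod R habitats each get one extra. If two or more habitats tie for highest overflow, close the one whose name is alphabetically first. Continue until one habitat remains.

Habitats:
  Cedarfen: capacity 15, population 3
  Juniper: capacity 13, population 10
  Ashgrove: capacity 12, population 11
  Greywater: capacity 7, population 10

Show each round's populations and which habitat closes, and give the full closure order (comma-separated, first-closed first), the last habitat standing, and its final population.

Round 1: Ashgrove=11 Cedarfen=3 Greywater=10 Juniper=10 → close Greywater (overflow 3)
  10÷3 = 3 each, +1 to first 1
Round 2: Ashgrove=15 Cedarfen=6 Juniper=13 → close Ashgrove (overflow 3)
  15÷2 = 7 each, +1 to first 1
Round 3: Cedarfen=14 Juniper=20 → close Juniper (overflow 7)
  20÷1 = 20 each, +1 to first 0

Closure order: Greywater, Ashgrove, Juniper
Last habitat: Cedarfen with 34 animals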